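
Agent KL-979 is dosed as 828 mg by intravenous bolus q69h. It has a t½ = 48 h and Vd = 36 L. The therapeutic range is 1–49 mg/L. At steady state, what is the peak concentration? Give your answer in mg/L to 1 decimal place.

36.5 mg/L

τ/t½ = 69/48 ≈ 1.4375, so fraction remaining f = (1/2)^(69/48) ≈ 0.3692.
Accumulation ratio R = 1/(1 − f) ≈ 1/0.6308 ≈ 1.5853.
Each bolus raises the concentration by D/Vd = 828/36 ≈ 23.000 mg/L.
Steady-state peak Cmax,ss = C₀·R ≈ 23.000 × 1.5853 ≈ 36.462 mg/L.
Peak 36.5 mg/L vs MTC 49 mg/L: below toxic threshold.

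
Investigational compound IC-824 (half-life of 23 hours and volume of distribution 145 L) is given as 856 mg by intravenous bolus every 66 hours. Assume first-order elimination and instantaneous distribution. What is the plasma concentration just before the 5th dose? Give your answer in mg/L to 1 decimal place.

0.9 mg/L

f = (1/2)^(τ/t½) = (1/2)^(66/23) ≈ 0.1368.
C₀ = D/Vd = 856/145 ≈ 5.903 mg/L.
Before the 5th dose, 4 doses have been given. Superposition: Cmin = C₀·(f + f² + … + f^4).
≈ 5.903 × (0.1368 + 0.0187 + 0.0026 + 0.0004) ≈ 5.903 × 0.1585 ≈ 0.936 mg/L.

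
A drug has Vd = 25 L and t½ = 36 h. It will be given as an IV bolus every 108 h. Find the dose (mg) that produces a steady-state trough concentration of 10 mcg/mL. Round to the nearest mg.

1750 mg

τ/t½ = 108/36 ≈ 3, so f = (1/2)^(108/36) ≈ 0.125000.
Cmin,ss = (D/Vd)·f/(1−f), so D = Cmin,ss·Vd·(1−f)/f.
D = 10 × 25 × (1−f)/f ≈ 10 × 25 × 7.00000 ≈ 1750.00 mg.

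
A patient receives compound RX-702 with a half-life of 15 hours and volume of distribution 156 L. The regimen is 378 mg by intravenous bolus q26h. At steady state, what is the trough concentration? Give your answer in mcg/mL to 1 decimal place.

1.0 mcg/mL

Over one 26-h interval, 26/15 ≈ 1.7333 half-lives elapse, leaving f ≈ 0.3008 of each dose.
Single-dose peak C₀ = D/Vd = 378/156 ≈ 2.423 mcg/mL.
Steady-state trough Cmin,ss = C₀·f/(1−f) ≈ 2.423 × 0.3008/0.6992 ≈ 1.042 mcg/mL.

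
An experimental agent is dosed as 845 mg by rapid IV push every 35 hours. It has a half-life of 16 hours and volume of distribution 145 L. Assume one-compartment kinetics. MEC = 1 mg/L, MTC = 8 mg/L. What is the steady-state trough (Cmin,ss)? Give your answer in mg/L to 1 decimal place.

Over one 35-h interval, 35/16 ≈ 2.1875 half-lives elapse, leaving f ≈ 0.2195 of each dose.
Accumulation ratio R = 1/(1 − f) ≈ 1/0.7805 ≈ 1.2812.
Single-dose peak C₀ = D/Vd = 845/145 ≈ 5.828 mg/L.
Cmax,ss = C₀/(1 − f) ≈ 5.828/0.7805 ≈ 7.467 mg/L.
One interval later, Cmin,ss = Cmax,ss·e^(−kτ) ≈ 7.467 × 0.2195 ≈ 1.639 mg/L.
Trough 1.6 mg/L vs MEC 1 mg/L: adequate.

1.6 mg/L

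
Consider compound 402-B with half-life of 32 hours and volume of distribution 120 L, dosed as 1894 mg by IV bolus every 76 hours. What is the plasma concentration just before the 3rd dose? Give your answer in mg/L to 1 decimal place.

3.6 mg/L

f = (1/2)^(τ/t½) = (1/2)^(76/32) ≈ 0.1928.
C₀ = D/Vd = 1894/120 ≈ 15.783 mg/L.
Before the 3rd dose, 2 doses have been given. Superposition: Cmin = C₀·(f + f²).
≈ 15.783 × (0.1928 + 0.0372) ≈ 15.783 × 0.2300 ≈ 3.630 mg/L.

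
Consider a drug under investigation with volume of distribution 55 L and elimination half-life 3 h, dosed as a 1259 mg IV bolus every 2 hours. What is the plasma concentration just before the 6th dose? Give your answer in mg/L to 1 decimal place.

f = (1/2)^(τ/t½) = (1/2)^(2/3) ≈ 0.6300.
C₀ = D/Vd = 1259/55 ≈ 22.891 mg/L.
Before the 6th dose, 5 doses have been given. Superposition: Cmin = C₀·(f + f² + … + f^5).
≈ 22.891 × (0.6300 + 0.3969 + 0.2500 + 0.1575 + 0.0992) ≈ 22.891 × 1.5336 ≈ 35.106 mg/L.

35.1 mg/L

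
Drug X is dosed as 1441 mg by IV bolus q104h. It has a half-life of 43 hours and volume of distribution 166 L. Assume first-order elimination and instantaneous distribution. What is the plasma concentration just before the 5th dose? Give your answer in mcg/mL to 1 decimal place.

2.0 mcg/mL

f = (1/2)^(τ/t½) = (1/2)^(104/43) ≈ 0.1870.
C₀ = D/Vd = 1441/166 ≈ 8.681 mcg/mL.
Before the 5th dose, 4 doses have been given. Superposition: Cmin = C₀·(f + f² + … + f^4).
≈ 8.681 × (0.1870 + 0.0350 + 0.0065 + 0.0012) ≈ 8.681 × 0.2297 ≈ 1.994 mcg/mL.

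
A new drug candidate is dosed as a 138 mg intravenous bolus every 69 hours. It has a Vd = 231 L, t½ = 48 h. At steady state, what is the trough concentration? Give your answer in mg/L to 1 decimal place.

0.3 mg/L

Over one 69-h interval, 69/48 ≈ 1.4375 half-lives elapse, leaving f ≈ 0.3692 of each dose.
At steady state, accumulation factor R = 1/(1 − e^(−kτ)) ≈ 1.5853.
Each bolus raises the concentration by D/Vd = 138/231 ≈ 0.597 mg/L.
Cmax,ss = C₀/(1 − f) ≈ 0.597/0.6308 ≈ 0.946 mg/L.
One interval later, Cmin,ss = Cmax,ss·e^(−kτ) ≈ 0.946 × 0.3692 ≈ 0.349 mg/L.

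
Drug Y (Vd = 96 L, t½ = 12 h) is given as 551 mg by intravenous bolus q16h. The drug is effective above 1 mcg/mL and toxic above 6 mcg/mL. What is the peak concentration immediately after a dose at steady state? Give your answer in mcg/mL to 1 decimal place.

k = ln2/t½ = ln2/12 ≈ 0.057762 h⁻¹; fraction remaining f = e^(−kτ) = e^(−0.057762×16) ≈ 0.3969.
At steady state, accumulation factor R = 1/(1 − e^(−kτ)) ≈ 1.6581.
Single-dose peak C₀ = D/Vd = 551/96 ≈ 5.740 mcg/mL.
Cmax,ss = C₀/(1 − f) ≈ 5.740/0.6031 ≈ 9.517 mcg/mL.
Peak 9.5 mcg/mL vs MTC 6 mcg/mL: exceeds toxic threshold.

9.5 mcg/mL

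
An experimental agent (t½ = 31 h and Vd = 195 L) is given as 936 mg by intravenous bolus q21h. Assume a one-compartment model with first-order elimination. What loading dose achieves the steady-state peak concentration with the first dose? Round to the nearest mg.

f = (1/2)^(21/31) ≈ 0.625283; accumulation ratio R = 1/(1−f) ≈ 2.66868.
Loading dose to hit Cmax,ss on first dose: D_load = D_maint·R ≈ 936 × 2.66868 ≈ 2497.88 mg.

2498 mg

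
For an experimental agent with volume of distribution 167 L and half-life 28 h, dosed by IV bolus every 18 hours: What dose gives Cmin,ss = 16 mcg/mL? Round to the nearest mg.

τ/t½ = 18/28 ≈ 0.64286, so f = (1/2)^(18/28) ≈ 0.640443.
Cmin,ss = (D/Vd)·f/(1−f), so D = Cmin,ss·Vd·(1−f)/f.
D = 16 × 167 × (1−f)/f ≈ 16 × 167 × 0.56142 ≈ 1500.11 mg.

1500 mg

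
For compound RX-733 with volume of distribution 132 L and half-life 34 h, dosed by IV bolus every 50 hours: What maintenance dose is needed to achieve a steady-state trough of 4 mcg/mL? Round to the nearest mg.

τ/t½ = 50/34 ≈ 1.4706, so f = (1/2)^(50/34) ≈ 0.360835.
Cmin,ss = (D/Vd)·f/(1−f), so D = Cmin,ss·Vd·(1−f)/f.
D = 4 × 132 × (1−f)/f ≈ 4 × 132 × 1.77135 ≈ 935.27 mg.

935 mg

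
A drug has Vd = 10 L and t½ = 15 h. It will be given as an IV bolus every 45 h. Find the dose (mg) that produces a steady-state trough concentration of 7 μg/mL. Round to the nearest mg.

τ/t½ = 45/15 ≈ 3, so f = (1/2)^(45/15) ≈ 0.125000.
Cmin,ss = (D/Vd)·f/(1−f), so D = Cmin,ss·Vd·(1−f)/f.
D = 7 × 10 × (1−f)/f ≈ 7 × 10 × 7.00000 ≈ 490.00 mg.

490 mg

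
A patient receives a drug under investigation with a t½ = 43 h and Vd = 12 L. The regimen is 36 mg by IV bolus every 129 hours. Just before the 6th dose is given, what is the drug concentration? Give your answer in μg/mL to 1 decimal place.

f = (1/2)^(τ/t½) = (1/2)^(129/43) ≈ 0.1250.
C₀ = D/Vd = 36/12 ≈ 3.000 μg/mL.
Before the 6th dose, 5 doses have been given. Superposition: Cmin = C₀·(f + f² + … + f^5).
≈ 3.000 × (0.1250 + 0.0156 + 0.0020 + 0.0002 + 0.0000) ≈ 3.000 × 0.1428 ≈ 0.428 μg/mL.

0.4 μg/mL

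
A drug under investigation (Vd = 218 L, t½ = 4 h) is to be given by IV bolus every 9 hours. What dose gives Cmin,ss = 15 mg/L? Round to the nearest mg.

12285 mg

τ/t½ = 9/4 ≈ 2.25, so f = (1/2)^(9/4) ≈ 0.210224.
Cmin,ss = (D/Vd)·f/(1−f), so D = Cmin,ss·Vd·(1−f)/f.
D = 15 × 218 × (1−f)/f ≈ 15 × 218 × 3.75683 ≈ 12284.83 mg.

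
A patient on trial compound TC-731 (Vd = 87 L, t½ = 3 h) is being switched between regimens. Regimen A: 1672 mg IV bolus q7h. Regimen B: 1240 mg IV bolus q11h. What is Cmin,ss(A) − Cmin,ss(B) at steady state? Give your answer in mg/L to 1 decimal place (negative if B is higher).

Regimen A: f = (1/2)^(7/3) ≈ 0.1984; Cmin,ss = (1672/87)·f/(1−f) ≈ 4.757 mg/L.
Regimen B: f = (1/2)^(11/3) ≈ 0.0787; Cmin,ss = (1240/87)·f/(1−f) ≈ 1.218 mg/L.
Difference ≈ 4.757 − 1.218 ≈ 3.539 mg/L.

3.5 mg/L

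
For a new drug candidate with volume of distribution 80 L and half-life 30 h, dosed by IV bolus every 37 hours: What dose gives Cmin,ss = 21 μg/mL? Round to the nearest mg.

τ/t½ = 37/30 ≈ 1.2333, so f = (1/2)^(37/30) ≈ 0.425334.
Cmin,ss = (D/Vd)·f/(1−f), so D = Cmin,ss·Vd·(1−f)/f.
D = 21 × 80 × (1−f)/f ≈ 21 × 80 × 1.35109 ≈ 2269.83 mg.

2270 mg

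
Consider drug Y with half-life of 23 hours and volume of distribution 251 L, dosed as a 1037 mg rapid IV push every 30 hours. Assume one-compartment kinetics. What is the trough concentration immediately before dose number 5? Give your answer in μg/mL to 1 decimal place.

f = (1/2)^(τ/t½) = (1/2)^(30/23) ≈ 0.4049.
C₀ = D/Vd = 1037/251 ≈ 4.131 μg/mL.
Before the 5th dose, 4 doses have been given. Superposition: Cmin = C₀·(f + f² + … + f^4).
≈ 4.131 × (0.4049 + 0.1639 + 0.0664 + 0.0269) ≈ 4.131 × 0.6621 ≈ 2.735 μg/mL.

2.7 μg/mL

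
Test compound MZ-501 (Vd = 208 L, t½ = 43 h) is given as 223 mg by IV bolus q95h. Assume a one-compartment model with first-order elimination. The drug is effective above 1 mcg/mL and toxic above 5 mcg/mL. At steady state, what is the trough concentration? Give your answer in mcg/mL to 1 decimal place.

Over one 95-h interval, 95/43 ≈ 2.2093 half-lives elapse, leaving f ≈ 0.2162 of each dose.
Each bolus raises the concentration by D/Vd = 223/208 ≈ 1.072 mcg/mL.
Steady-state trough Cmin,ss = C₀·f/(1−f) ≈ 1.072 × 0.2162/0.7838 ≈ 0.296 mcg/mL.
Trough 0.3 mcg/mL vs MEC 1 mcg/mL: subtherapeutic.

0.3 mcg/mL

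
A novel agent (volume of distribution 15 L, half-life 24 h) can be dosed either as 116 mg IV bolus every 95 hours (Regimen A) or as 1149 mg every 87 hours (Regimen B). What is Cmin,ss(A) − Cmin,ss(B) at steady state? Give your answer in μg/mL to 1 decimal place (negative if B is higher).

Regimen A: f = (1/2)^(95/24) ≈ 0.0643; Cmin,ss = (116/15)·f/(1−f) ≈ 0.531 μg/mL.
Regimen B: f = (1/2)^(87/24) ≈ 0.0811; Cmin,ss = (1149/15)·f/(1−f) ≈ 6.761 μg/mL.
Difference ≈ 0.531 − 6.761 ≈ -6.230 μg/mL.

-6.2 μg/mL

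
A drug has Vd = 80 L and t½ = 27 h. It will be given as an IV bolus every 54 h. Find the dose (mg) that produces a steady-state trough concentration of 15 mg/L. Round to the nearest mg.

τ/t½ = 54/27 ≈ 2, so f = (1/2)^(54/27) ≈ 0.250000.
Cmin,ss = (D/Vd)·f/(1−f), so D = Cmin,ss·Vd·(1−f)/f.
D = 15 × 80 × (1−f)/f ≈ 15 × 80 × 3.00000 ≈ 3600.00 mg.

3600 mg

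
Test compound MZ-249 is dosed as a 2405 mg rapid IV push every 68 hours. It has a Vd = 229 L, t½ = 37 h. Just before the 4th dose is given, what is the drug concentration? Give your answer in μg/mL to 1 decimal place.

4.0 μg/mL

f = (1/2)^(τ/t½) = (1/2)^(68/37) ≈ 0.2797.
C₀ = D/Vd = 2405/229 ≈ 10.502 μg/mL.
Before the 4th dose, 3 doses have been given. Superposition: Cmin = C₀·(f + f² + … + f^3).
≈ 10.502 × (0.2797 + 0.0782 + 0.0219) ≈ 10.502 × 0.3798 ≈ 3.989 μg/mL.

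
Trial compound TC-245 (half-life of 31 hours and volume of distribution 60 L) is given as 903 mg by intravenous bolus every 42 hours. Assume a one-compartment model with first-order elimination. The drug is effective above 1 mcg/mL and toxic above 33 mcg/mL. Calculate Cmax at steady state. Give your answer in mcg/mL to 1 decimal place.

24.7 mcg/mL

τ/t½ = 42/31 ≈ 1.3548, so fraction remaining f = (1/2)^(42/31) ≈ 0.3910.
At steady state, accumulation factor R = 1/(1 − e^(−kτ)) ≈ 1.6420.
Single-dose peak C₀ = D/Vd = 903/60 ≈ 15.050 mcg/mL.
Steady-state peak Cmax,ss = C₀·R ≈ 15.050 × 1.6420 ≈ 24.712 mcg/mL.
Peak 24.7 mcg/mL vs MTC 33 mcg/mL: below toxic threshold.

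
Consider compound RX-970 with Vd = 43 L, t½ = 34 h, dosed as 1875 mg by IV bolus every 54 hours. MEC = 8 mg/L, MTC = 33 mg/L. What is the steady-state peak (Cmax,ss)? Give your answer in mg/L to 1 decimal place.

τ/t½ = 54/34 ≈ 1.5882, so fraction remaining f = (1/2)^(54/34) ≈ 0.3326.
Accumulation ratio R = 1/(1 − f) ≈ 1/0.6674 ≈ 1.4984.
Each bolus raises the concentration by D/Vd = 1875/43 ≈ 43.605 mg/L.
Cmax,ss = C₀/(1 − f) ≈ 43.605/0.6674 ≈ 65.336 mg/L.
Peak 65.3 mg/L vs MTC 33 mg/L: exceeds toxic threshold.

65.3 mg/L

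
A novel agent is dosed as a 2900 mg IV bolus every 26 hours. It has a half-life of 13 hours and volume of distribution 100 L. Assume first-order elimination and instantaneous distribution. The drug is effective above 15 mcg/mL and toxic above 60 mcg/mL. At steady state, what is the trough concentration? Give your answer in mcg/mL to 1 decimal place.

9.7 mcg/mL

The dosing interval is 2 half-lives, so f = 2^(−2) = 0.25.
At steady state, R = 1/(1 − 0.25) = 4/3.
Single-dose peak C₀ = D/Vd = 2900/100 = 29 mcg/mL.
Steady-state peak Cmax,ss = C₀·R = 29 × 4/3 ≈ 38.667 mcg/mL.
Steady-state trough Cmin,ss = Cmax,ss·f ≈ 38.667 × 0.25 ≈ 9.667 mcg/mL.
Trough 9.7 mcg/mL vs MEC 15 mcg/mL: subtherapeutic.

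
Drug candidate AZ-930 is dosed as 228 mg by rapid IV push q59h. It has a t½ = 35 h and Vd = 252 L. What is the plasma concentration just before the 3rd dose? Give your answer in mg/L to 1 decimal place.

f = (1/2)^(τ/t½) = (1/2)^(59/35) ≈ 0.3108.
C₀ = D/Vd = 228/252 ≈ 0.905 mg/L.
Before the 3rd dose, 2 doses have been given. Superposition: Cmin = C₀·(f + f²).
≈ 0.905 × (0.3108 + 0.0966) ≈ 0.905 × 0.4074 ≈ 0.369 mg/L.

0.4 mg/L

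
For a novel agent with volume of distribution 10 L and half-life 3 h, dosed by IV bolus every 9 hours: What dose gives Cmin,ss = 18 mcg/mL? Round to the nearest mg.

τ/t½ = 9/3 ≈ 3, so f = (1/2)^(9/3) ≈ 0.125000.
Cmin,ss = (D/Vd)·f/(1−f), so D = Cmin,ss·Vd·(1−f)/f.
D = 18 × 10 × (1−f)/f ≈ 18 × 10 × 7.00000 ≈ 1260.00 mg.

1260 mg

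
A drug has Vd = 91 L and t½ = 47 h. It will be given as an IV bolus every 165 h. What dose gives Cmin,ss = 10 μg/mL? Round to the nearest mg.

9462 mg

τ/t½ = 165/47 ≈ 3.5106, so f = (1/2)^(165/47) ≈ 0.087739.
Cmin,ss = (D/Vd)·f/(1−f), so D = Cmin,ss·Vd·(1−f)/f.
D = 10 × 91 × (1−f)/f ≈ 10 × 91 × 10.39744 ≈ 9461.67 mg.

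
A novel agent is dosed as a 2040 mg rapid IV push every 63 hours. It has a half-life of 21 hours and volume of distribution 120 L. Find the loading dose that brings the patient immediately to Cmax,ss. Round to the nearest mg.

f = (1/2)^(63/21) ≈ 0.125000; accumulation ratio R = 1/(1−f) ≈ 1.14286.
Loading dose to hit Cmax,ss on first dose: D_load = D_maint·R ≈ 2040 × 1.14286 ≈ 2331.43 mg.

2331 mg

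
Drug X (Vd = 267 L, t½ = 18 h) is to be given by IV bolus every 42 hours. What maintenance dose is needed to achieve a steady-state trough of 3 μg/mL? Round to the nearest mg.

3236 mg

τ/t½ = 42/18 ≈ 2.3333, so f = (1/2)^(42/18) ≈ 0.198425.
Cmin,ss = (D/Vd)·f/(1−f), so D = Cmin,ss·Vd·(1−f)/f.
D = 3 × 267 × (1−f)/f ≈ 3 × 267 × 4.03969 ≈ 3235.79 mg.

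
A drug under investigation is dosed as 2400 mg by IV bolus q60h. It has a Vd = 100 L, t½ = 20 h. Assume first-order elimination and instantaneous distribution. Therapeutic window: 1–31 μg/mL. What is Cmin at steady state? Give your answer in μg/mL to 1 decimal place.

3.4 μg/mL

τ = 60 h = 3 half-lives, so f = (1/2)^3 = 0.125.
Accumulation ratio R = 1/(1 − f) = 1/0.875 = 8/7.
Single-dose peak C₀ = D/Vd = 2400/100 = 24 μg/mL.
Steady-state peak Cmax,ss = C₀·R = 24 × 8/7 ≈ 27.429 μg/mL.
Steady-state trough Cmin,ss = Cmax,ss·f ≈ 27.429 × 0.125 ≈ 3.429 μg/mL.
Trough 3.4 μg/mL vs MEC 1 μg/mL: adequate.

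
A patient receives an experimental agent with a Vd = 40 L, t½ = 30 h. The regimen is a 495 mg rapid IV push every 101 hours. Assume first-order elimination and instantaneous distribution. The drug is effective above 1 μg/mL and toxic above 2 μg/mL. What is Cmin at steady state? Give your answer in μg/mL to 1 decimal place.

1.3 μg/mL

τ/t½ = 101/30 ≈ 3.3667, so fraction remaining f = (1/2)^(101/30) ≈ 0.0969.
At steady state, accumulation factor R = 1/(1 − e^(−kτ)) ≈ 1.1073.
Single-dose peak C₀ = D/Vd = 495/40 ≈ 12.375 μg/mL.
Cmax,ss = C₀/(1 − f) ≈ 12.375/0.9031 ≈ 13.703 μg/mL.
One interval later, Cmin,ss = Cmax,ss·e^(−kτ) ≈ 13.703 × 0.0969 ≈ 1.328 μg/mL.
Trough 1.3 μg/mL vs MEC 1 μg/mL: adequate.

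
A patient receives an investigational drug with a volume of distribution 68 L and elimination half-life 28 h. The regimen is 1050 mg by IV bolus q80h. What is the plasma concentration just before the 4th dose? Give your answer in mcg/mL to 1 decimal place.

2.5 mcg/mL

f = (1/2)^(τ/t½) = (1/2)^(80/28) ≈ 0.1380.
C₀ = D/Vd = 1050/68 ≈ 15.441 mcg/mL.
Before the 4th dose, 3 doses have been given. Superposition: Cmin = C₀·(f + f² + … + f^3).
≈ 15.441 × (0.1380 + 0.0190 + 0.0026) ≈ 15.441 × 0.1596 ≈ 2.464 mcg/mL.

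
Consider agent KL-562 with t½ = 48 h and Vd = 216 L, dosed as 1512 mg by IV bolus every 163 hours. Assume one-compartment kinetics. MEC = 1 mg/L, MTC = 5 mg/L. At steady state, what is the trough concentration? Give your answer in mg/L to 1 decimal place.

0.7 mg/L

k = ln2/t½ = ln2/48 ≈ 0.014441 h⁻¹; fraction remaining f = e^(−kτ) = e^(−0.014441×163) ≈ 0.0950.
At steady state, accumulation factor R = 1/(1 − e^(−kτ)) ≈ 1.1050.
Each bolus raises the concentration by D/Vd = 1512/216 ≈ 7.000 mg/L.
Steady-state peak Cmax,ss = C₀·R ≈ 7.000 × 1.1050 ≈ 7.735 mg/L.
Steady-state trough Cmin,ss = Cmax,ss·f ≈ 7.735 × 0.0950 ≈ 0.735 mg/L.
Trough 0.7 mg/L vs MEC 1 mg/L: subtherapeutic.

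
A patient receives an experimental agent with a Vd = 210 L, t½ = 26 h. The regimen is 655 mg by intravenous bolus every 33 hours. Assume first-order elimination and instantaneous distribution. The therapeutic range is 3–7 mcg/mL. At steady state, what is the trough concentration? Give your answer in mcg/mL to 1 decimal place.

2.2 mcg/mL

k = ln2/t½ = ln2/26 ≈ 0.026660 h⁻¹; fraction remaining f = e^(−kτ) = e^(−0.026660×33) ≈ 0.4149.
At steady state, accumulation factor R = 1/(1 − e^(−kτ)) ≈ 1.7091.
Each bolus raises the concentration by D/Vd = 655/210 ≈ 3.119 mcg/mL.
Cmax,ss = C₀/(1 − f) ≈ 3.119/0.5851 ≈ 5.331 mcg/mL.
One interval later, Cmin,ss = Cmax,ss·e^(−kτ) ≈ 5.331 × 0.4149 ≈ 2.212 mcg/mL.
Trough 2.2 mcg/mL vs MEC 3 mcg/mL: subtherapeutic.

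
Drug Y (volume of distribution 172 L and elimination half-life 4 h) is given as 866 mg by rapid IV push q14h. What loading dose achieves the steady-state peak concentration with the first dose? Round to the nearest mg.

950 mg

f = (1/2)^(14/4) ≈ 0.088388; accumulation ratio R = 1/(1−f) ≈ 1.09696.
Loading dose to hit Cmax,ss on first dose: D_load = D_maint·R ≈ 866 × 1.09696 ≈ 949.97 mg.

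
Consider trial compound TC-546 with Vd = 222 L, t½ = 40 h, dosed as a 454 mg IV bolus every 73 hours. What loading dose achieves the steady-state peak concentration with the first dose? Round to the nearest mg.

f = (1/2)^(73/40) ≈ 0.282241; accumulation ratio R = 1/(1−f) ≈ 1.39323.
Loading dose to hit Cmax,ss on first dose: D_load = D_maint·R ≈ 454 × 1.39323 ≈ 632.53 mg.

633 mg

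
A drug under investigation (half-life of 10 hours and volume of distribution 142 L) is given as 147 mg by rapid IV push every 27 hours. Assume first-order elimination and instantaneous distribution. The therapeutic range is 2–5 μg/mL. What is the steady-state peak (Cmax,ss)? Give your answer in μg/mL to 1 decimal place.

1.2 μg/mL

k = ln2/t½ = ln2/10 ≈ 0.069315 h⁻¹; fraction remaining f = e^(−kτ) = e^(−0.069315×27) ≈ 0.1539.
Accumulation ratio R = 1/(1 − f) ≈ 1/0.8461 ≈ 1.1819.
Single-dose peak C₀ = D/Vd = 147/142 ≈ 1.035 μg/mL.
Steady-state peak Cmax,ss = C₀·R ≈ 1.035 × 1.1819 ≈ 1.223 μg/mL.
Peak 1.2 μg/mL vs MTC 5 μg/mL: below toxic threshold.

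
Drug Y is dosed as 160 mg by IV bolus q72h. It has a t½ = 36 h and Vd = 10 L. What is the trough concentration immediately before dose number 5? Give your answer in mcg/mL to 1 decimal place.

f = (1/2)^(τ/t½) = (1/2)^(72/36) ≈ 0.2500.
C₀ = D/Vd = 160/10 ≈ 16.000 mcg/mL.
Before the 5th dose, 4 doses have been given. Superposition: Cmin = C₀·(f + f² + … + f^4).
≈ 16.000 × (0.2500 + 0.0625 + 0.0156 + 0.0039) ≈ 16.000 × 0.3320 ≈ 5.312 mcg/mL.

5.3 mcg/mL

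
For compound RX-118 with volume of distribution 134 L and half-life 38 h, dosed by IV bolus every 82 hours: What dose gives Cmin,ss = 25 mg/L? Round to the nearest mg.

11600 mg

τ/t½ = 82/38 ≈ 2.1579, so f = (1/2)^(82/38) ≈ 0.224083.
Cmin,ss = (D/Vd)·f/(1−f), so D = Cmin,ss·Vd·(1−f)/f.
D = 25 × 134 × (1−f)/f ≈ 25 × 134 × 3.46263 ≈ 11599.81 mg.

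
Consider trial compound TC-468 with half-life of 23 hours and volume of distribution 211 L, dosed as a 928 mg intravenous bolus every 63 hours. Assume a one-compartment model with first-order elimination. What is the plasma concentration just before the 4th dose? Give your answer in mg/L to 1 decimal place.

f = (1/2)^(τ/t½) = (1/2)^(63/23) ≈ 0.1498.
C₀ = D/Vd = 928/211 ≈ 4.398 mg/L.
Before the 4th dose, 3 doses have been given. Superposition: Cmin = C₀·(f + f² + … + f^3).
≈ 4.398 × (0.1498 + 0.0224 + 0.0034) ≈ 4.398 × 0.1756 ≈ 0.772 mg/L.

0.8 mg/L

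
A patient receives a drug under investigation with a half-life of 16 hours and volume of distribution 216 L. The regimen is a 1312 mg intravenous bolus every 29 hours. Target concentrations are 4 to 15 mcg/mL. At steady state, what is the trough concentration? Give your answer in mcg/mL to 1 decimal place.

τ/t½ = 29/16 ≈ 1.8125, so fraction remaining f = (1/2)^(29/16) ≈ 0.2847.
Each bolus raises the concentration by D/Vd = 1312/216 ≈ 6.074 mcg/mL.
Steady-state trough Cmin,ss = C₀·f/(1−f) ≈ 6.074 × 0.2847/0.7153 ≈ 2.418 mcg/mL.
Trough 2.4 mcg/mL vs MEC 4 mcg/mL: subtherapeutic.

2.4 mcg/mL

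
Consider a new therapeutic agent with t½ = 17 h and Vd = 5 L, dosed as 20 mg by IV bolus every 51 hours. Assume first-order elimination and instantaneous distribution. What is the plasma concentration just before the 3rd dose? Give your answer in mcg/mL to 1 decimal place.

f = (1/2)^(τ/t½) = (1/2)^(51/17) ≈ 0.1250.
C₀ = D/Vd = 20/5 ≈ 4.000 mcg/mL.
Before the 3rd dose, 2 doses have been given. Superposition: Cmin = C₀·(f + f²).
≈ 4.000 × (0.1250 + 0.0156) ≈ 4.000 × 0.1406 ≈ 0.562 mcg/mL.

0.6 mcg/mL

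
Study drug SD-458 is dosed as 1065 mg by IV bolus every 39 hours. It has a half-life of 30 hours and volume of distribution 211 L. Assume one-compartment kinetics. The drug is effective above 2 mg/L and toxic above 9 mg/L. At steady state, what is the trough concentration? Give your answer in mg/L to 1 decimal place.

3.5 mg/L

Over one 39-h interval, 39/30 ≈ 1.3 half-lives elapse, leaving f ≈ 0.4061 of each dose.
Each bolus raises the concentration by D/Vd = 1065/211 ≈ 5.047 mg/L.
Steady-state trough Cmin,ss = C₀·f/(1−f) ≈ 5.047 × 0.4061/0.5939 ≈ 3.451 mg/L.
Trough 3.5 mg/L vs MEC 2 mg/L: adequate.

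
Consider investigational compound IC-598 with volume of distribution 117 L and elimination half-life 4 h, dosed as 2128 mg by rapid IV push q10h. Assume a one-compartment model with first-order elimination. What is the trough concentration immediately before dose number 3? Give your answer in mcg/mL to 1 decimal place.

3.8 mcg/mL

f = (1/2)^(τ/t½) = (1/2)^(10/4) ≈ 0.1768.
C₀ = D/Vd = 2128/117 ≈ 18.188 mcg/mL.
Before the 3rd dose, 2 doses have been given. Superposition: Cmin = C₀·(f + f²).
≈ 18.188 × (0.1768 + 0.0313) ≈ 18.188 × 0.2081 ≈ 3.785 mcg/mL.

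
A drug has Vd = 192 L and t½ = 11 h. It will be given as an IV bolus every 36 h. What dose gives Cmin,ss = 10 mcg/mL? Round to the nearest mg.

16636 mg

τ/t½ = 36/11 ≈ 3.2727, so f = (1/2)^(36/11) ≈ 0.103469.
Cmin,ss = (D/Vd)·f/(1−f), so D = Cmin,ss·Vd·(1−f)/f.
D = 10 × 192 × (1−f)/f ≈ 10 × 192 × 8.66473 ≈ 16636.28 mg.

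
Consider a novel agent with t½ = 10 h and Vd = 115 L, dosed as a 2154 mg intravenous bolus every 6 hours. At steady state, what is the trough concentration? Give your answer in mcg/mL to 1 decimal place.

36.3 mcg/mL

τ/t½ = 6/10 ≈ 0.6, so fraction remaining f = (1/2)^(6/10) ≈ 0.6598.
Accumulation ratio R = 1/(1 − f) ≈ 1/0.3402 ≈ 2.9394.
Single-dose peak C₀ = D/Vd = 2154/115 ≈ 18.730 mcg/mL.
Steady-state peak Cmax,ss = C₀·R ≈ 18.730 × 2.9394 ≈ 55.055 mcg/mL.
One interval later, Cmin,ss = Cmax,ss·e^(−kτ) ≈ 55.055 × 0.6598 ≈ 36.325 mcg/mL.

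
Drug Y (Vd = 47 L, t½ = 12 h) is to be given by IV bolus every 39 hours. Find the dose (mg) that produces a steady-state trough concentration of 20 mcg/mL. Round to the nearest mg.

8003 mg

τ/t½ = 39/12 ≈ 3.25, so f = (1/2)^(39/12) ≈ 0.105112.
Cmin,ss = (D/Vd)·f/(1−f), so D = Cmin,ss·Vd·(1−f)/f.
D = 20 × 47 × (1−f)/f ≈ 20 × 47 × 8.51366 ≈ 8002.84 mg.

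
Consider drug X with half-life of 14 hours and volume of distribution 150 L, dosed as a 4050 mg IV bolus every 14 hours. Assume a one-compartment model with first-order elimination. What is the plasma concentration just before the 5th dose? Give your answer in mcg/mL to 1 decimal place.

f = (1/2)^(τ/t½) = (1/2)^(14/14) ≈ 0.5000.
C₀ = D/Vd = 4050/150 ≈ 27.000 mcg/mL.
Before the 5th dose, 4 doses have been given. Superposition: Cmin = C₀·(f + f² + … + f^4).
≈ 27.000 × (0.5000 + 0.2500 + 0.1250 + 0.0625) ≈ 27.000 × 0.9375 ≈ 25.312 mcg/mL.

25.3 mcg/mL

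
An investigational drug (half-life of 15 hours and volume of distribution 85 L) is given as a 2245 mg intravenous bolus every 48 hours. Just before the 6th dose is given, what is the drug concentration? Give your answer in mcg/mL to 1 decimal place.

f = (1/2)^(τ/t½) = (1/2)^(48/15) ≈ 0.1088.
C₀ = D/Vd = 2245/85 ≈ 26.412 mcg/mL.
Before the 6th dose, 5 doses have been given. Superposition: Cmin = C₀·(f + f² + … + f^5).
≈ 26.412 × (0.1088 + 0.0118 + 0.0013 + 0.0001 + 0.0000) ≈ 26.412 × 0.1220 ≈ 3.222 mcg/mL.

3.2 mcg/mL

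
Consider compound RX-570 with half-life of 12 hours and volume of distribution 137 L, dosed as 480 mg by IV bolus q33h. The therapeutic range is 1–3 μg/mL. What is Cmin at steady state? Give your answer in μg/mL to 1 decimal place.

τ/t½ = 33/12 ≈ 2.75, so fraction remaining f = (1/2)^(33/12) ≈ 0.1487.
Single-dose peak C₀ = D/Vd = 480/137 ≈ 3.504 μg/mL.
Steady-state trough Cmin,ss = C₀·f/(1−f) ≈ 3.504 × 0.1487/0.8513 ≈ 0.612 μg/mL.
Trough 0.6 μg/mL vs MEC 1 μg/mL: subtherapeutic.

0.6 μg/mL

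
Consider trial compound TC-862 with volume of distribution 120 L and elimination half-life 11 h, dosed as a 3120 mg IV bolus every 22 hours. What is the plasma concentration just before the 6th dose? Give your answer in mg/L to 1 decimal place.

8.7 mg/L

f = (1/2)^(τ/t½) = (1/2)^(22/11) ≈ 0.2500.
C₀ = D/Vd = 3120/120 ≈ 26.000 mg/L.
Before the 6th dose, 5 doses have been given. Superposition: Cmin = C₀·(f + f² + … + f^5).
≈ 26.000 × (0.2500 + 0.0625 + 0.0156 + 0.0039 + 0.0010) ≈ 26.000 × 0.3330 ≈ 8.658 mg/L.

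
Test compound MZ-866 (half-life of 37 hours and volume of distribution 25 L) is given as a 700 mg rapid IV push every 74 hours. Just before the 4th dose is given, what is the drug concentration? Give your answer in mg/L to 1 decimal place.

f = (1/2)^(τ/t½) = (1/2)^(74/37) ≈ 0.2500.
C₀ = D/Vd = 700/25 ≈ 28.000 mg/L.
Before the 4th dose, 3 doses have been given. Superposition: Cmin = C₀·(f + f² + … + f^3).
≈ 28.000 × (0.2500 + 0.0625 + 0.0156) ≈ 28.000 × 0.3281 ≈ 9.187 mg/L.

9.2 mg/L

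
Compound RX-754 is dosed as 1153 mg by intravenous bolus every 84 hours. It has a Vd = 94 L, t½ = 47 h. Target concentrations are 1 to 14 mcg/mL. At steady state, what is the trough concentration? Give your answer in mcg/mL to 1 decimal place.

τ/t½ = 84/47 ≈ 1.7872, so fraction remaining f = (1/2)^(84/47) ≈ 0.2897.
At steady state, accumulation factor R = 1/(1 − e^(−kτ)) ≈ 1.4079.
Each bolus raises the concentration by D/Vd = 1153/94 ≈ 12.266 mcg/mL.
Cmax,ss = C₀/(1 − f) ≈ 12.266/0.7103 ≈ 17.269 mcg/mL.
Steady-state trough Cmin,ss = Cmax,ss·f ≈ 17.269 × 0.2897 ≈ 5.003 mcg/mL.
Trough 5.0 mcg/mL vs MEC 1 mcg/mL: adequate.

5.0 mcg/mL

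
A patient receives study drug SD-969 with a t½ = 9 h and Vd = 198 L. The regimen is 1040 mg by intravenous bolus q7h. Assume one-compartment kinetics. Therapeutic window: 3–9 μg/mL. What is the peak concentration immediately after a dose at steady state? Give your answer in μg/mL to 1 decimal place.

12.6 μg/mL

Over one 7-h interval, 7/9 ≈ 0.77778 half-lives elapse, leaving f ≈ 0.5833 of each dose.
Accumulation ratio R = 1/(1 − f) ≈ 1/0.4167 ≈ 2.3998.
Each bolus raises the concentration by D/Vd = 1040/198 ≈ 5.253 μg/mL.
Steady-state peak Cmax,ss = C₀·R ≈ 5.253 × 2.3998 ≈ 12.606 μg/mL.
Peak 12.6 μg/mL vs MTC 9 μg/mL: exceeds toxic threshold.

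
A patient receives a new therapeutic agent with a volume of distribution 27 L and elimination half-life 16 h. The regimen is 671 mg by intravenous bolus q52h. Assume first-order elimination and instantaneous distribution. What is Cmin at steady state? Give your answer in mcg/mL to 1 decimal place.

2.9 mcg/mL

τ/t½ = 52/16 ≈ 3.25, so fraction remaining f = (1/2)^(52/16) ≈ 0.1051.
Accumulation ratio R = 1/(1 − f) ≈ 1/0.8949 ≈ 1.1174.
Each bolus raises the concentration by D/Vd = 671/27 ≈ 24.852 mcg/mL.
Steady-state peak Cmax,ss = C₀·R ≈ 24.852 × 1.1174 ≈ 27.770 mcg/mL.
One interval later, Cmin,ss = Cmax,ss·e^(−kτ) ≈ 27.770 × 0.1051 ≈ 2.919 mcg/mL.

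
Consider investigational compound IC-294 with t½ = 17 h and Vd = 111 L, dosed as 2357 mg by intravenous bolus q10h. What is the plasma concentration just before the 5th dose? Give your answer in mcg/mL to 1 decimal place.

33.9 mcg/mL

f = (1/2)^(τ/t½) = (1/2)^(10/17) ≈ 0.6652.
C₀ = D/Vd = 2357/111 ≈ 21.234 mcg/mL.
Before the 5th dose, 4 doses have been given. Superposition: Cmin = C₀·(f + f² + … + f^4).
≈ 21.234 × (0.6652 + 0.4425 + 0.2943 + 0.1958) ≈ 21.234 × 1.5978 ≈ 33.928 mcg/mL.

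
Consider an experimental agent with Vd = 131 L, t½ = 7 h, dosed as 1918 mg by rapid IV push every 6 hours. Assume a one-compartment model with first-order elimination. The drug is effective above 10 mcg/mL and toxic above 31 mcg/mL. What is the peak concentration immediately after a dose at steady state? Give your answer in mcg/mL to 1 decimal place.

τ/t½ = 6/7 ≈ 0.85714, so fraction remaining f = (1/2)^(6/7) ≈ 0.5520.
At steady state, accumulation factor R = 1/(1 − e^(−kτ)) ≈ 2.2321.
Each bolus raises the concentration by D/Vd = 1918/131 ≈ 14.641 mcg/mL.
Steady-state peak Cmax,ss = C₀·R ≈ 14.641 × 2.2321 ≈ 32.680 mcg/mL.
Peak 32.7 mcg/mL vs MTC 31 mcg/mL: exceeds toxic threshold.

32.7 mcg/mL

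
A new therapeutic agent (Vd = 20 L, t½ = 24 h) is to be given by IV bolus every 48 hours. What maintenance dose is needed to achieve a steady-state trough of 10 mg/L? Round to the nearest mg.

τ/t½ = 48/24 ≈ 2, so f = (1/2)^(48/24) ≈ 0.250000.
Cmin,ss = (D/Vd)·f/(1−f), so D = Cmin,ss·Vd·(1−f)/f.
D = 10 × 20 × (1−f)/f ≈ 10 × 20 × 3.00000 ≈ 600.00 mg.

600 mg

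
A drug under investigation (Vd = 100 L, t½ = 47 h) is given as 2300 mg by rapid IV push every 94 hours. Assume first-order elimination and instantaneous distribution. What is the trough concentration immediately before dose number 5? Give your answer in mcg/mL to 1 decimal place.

7.6 mcg/mL

f = (1/2)^(τ/t½) = (1/2)^(94/47) ≈ 0.2500.
C₀ = D/Vd = 2300/100 ≈ 23.000 mcg/mL.
Before the 5th dose, 4 doses have been given. Superposition: Cmin = C₀·(f + f² + … + f^4).
≈ 23.000 × (0.2500 + 0.0625 + 0.0156 + 0.0039) ≈ 23.000 × 0.3320 ≈ 7.636 mcg/mL.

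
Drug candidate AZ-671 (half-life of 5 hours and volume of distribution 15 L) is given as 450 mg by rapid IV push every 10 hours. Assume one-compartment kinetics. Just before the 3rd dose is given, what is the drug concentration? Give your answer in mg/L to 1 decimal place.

9.4 mg/L

f = (1/2)^(τ/t½) = (1/2)^(10/5) ≈ 0.2500.
C₀ = D/Vd = 450/15 ≈ 30.000 mg/L.
Before the 3rd dose, 2 doses have been given. Superposition: Cmin = C₀·(f + f²).
≈ 30.000 × (0.2500 + 0.0625) ≈ 30.000 × 0.3125 ≈ 9.375 mg/L.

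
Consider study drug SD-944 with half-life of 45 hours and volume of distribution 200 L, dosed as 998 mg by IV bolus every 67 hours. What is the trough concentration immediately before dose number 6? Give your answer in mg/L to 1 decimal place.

f = (1/2)^(τ/t½) = (1/2)^(67/45) ≈ 0.3563.
C₀ = D/Vd = 998/200 ≈ 4.990 mg/L.
Before the 6th dose, 5 doses have been given. Superposition: Cmin = C₀·(f + f² + … + f^5).
≈ 4.990 × (0.3563 + 0.1269 + 0.0452 + 0.0161 + 0.0057) ≈ 4.990 × 0.5502 ≈ 2.745 mg/L.

2.7 mg/L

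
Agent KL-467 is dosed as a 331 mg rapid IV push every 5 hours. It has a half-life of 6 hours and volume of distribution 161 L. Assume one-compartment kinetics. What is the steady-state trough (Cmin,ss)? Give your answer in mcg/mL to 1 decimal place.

Over one 5-h interval, 5/6 ≈ 0.83333 half-lives elapse, leaving f ≈ 0.5612 of each dose.
Each bolus raises the concentration by D/Vd = 331/161 ≈ 2.056 mcg/mL.
Steady-state trough Cmin,ss = C₀·f/(1−f) ≈ 2.056 × 0.5612/0.4388 ≈ 2.630 mcg/mL.

2.6 mcg/mL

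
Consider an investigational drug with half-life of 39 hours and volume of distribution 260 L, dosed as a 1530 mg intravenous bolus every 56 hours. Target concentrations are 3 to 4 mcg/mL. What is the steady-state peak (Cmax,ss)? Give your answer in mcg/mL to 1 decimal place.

τ/t½ = 56/39 ≈ 1.4359, so fraction remaining f = (1/2)^(56/39) ≈ 0.3696.
Accumulation ratio R = 1/(1 − f) ≈ 1/0.6304 ≈ 1.5863.
Single-dose peak C₀ = D/Vd = 1530/260 ≈ 5.885 mcg/mL.
Cmax,ss = C₀/(1 − f) ≈ 5.885/0.6304 ≈ 9.335 mcg/mL.
Peak 9.3 mcg/mL vs MTC 4 mcg/mL: exceeds toxic threshold.

9.3 mcg/mL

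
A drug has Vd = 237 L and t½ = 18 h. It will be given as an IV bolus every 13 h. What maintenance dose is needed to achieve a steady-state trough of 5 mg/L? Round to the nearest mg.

770 mg

τ/t½ = 13/18 ≈ 0.72222, so f = (1/2)^(13/18) ≈ 0.606163.
Cmin,ss = (D/Vd)·f/(1−f), so D = Cmin,ss·Vd·(1−f)/f.
D = 5 × 237 × (1−f)/f ≈ 5 × 237 × 0.64972 ≈ 769.92 mg.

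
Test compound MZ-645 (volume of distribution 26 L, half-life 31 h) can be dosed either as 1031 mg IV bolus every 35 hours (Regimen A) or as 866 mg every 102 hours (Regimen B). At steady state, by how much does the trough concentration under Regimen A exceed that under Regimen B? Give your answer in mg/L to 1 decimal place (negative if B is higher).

Regimen A: f = (1/2)^(35/31) ≈ 0.4572; Cmin,ss = (1031/26)·f/(1−f) ≈ 33.400 mg/L.
Regimen B: f = (1/2)^(102/31) ≈ 0.1022; Cmin,ss = (866/26)·f/(1−f) ≈ 3.792 mg/L.
Difference ≈ 33.400 − 3.792 ≈ 29.608 mg/L.

29.6 mg/L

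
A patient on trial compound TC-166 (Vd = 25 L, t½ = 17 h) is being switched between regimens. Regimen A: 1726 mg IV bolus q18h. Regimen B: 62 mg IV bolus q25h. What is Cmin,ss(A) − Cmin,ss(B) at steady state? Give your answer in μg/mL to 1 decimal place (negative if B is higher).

Regimen A: f = (1/2)^(18/17) ≈ 0.4800; Cmin,ss = (1726/25)·f/(1−f) ≈ 63.729 μg/mL.
Regimen B: f = (1/2)^(25/17) ≈ 0.3608; Cmin,ss = (62/25)·f/(1−f) ≈ 1.400 μg/mL.
Difference ≈ 63.729 − 1.400 ≈ 62.329 μg/mL.

62.3 μg/mL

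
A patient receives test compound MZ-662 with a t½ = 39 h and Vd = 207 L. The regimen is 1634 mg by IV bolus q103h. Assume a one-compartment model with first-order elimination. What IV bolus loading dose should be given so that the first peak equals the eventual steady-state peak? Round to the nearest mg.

1946 mg

f = (1/2)^(103/39) ≈ 0.160314; accumulation ratio R = 1/(1−f) ≈ 1.19092.
Loading dose to hit Cmax,ss on first dose: D_load = D_maint·R ≈ 1634 × 1.19092 ≈ 1945.96 mg.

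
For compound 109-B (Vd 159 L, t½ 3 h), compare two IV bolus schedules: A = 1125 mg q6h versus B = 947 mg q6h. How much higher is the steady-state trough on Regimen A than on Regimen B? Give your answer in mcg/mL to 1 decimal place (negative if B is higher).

0.4 mcg/mL

Regimen A: f = (1/2)^(6/3) ≈ 0.2500; Cmin,ss = (1125/159)·f/(1−f) ≈ 2.358 mcg/mL.
Regimen B: f = (1/2)^(6/3) ≈ 0.2500; Cmin,ss = (947/159)·f/(1−f) ≈ 1.985 mcg/mL.
Difference ≈ 2.358 − 1.985 ≈ 0.373 mcg/mL.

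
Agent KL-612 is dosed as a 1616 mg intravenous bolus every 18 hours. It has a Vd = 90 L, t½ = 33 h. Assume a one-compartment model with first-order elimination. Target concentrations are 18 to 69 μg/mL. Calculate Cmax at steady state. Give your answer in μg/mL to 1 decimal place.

k = ln2/t½ = ln2/33 ≈ 0.021004 h⁻¹; fraction remaining f = e^(−kτ) = e^(−0.021004×18) ≈ 0.6852.
At steady state, accumulation factor R = 1/(1 − e^(−kτ)) ≈ 3.1766.
Each bolus raises the concentration by D/Vd = 1616/90 ≈ 17.956 μg/mL.
Steady-state peak Cmax,ss = C₀·R ≈ 17.956 × 3.1766 ≈ 57.039 μg/mL.
Peak 57.0 μg/mL vs MTC 69 μg/mL: below toxic threshold.

57.0 μg/mL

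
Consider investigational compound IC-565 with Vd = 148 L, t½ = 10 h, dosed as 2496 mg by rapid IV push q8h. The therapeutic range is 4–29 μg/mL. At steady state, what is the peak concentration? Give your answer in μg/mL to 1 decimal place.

39.6 μg/mL

Over one 8-h interval, 8/10 ≈ 0.8 half-lives elapse, leaving f ≈ 0.5743 of each dose.
Accumulation ratio R = 1/(1 − f) ≈ 1/0.4257 ≈ 2.3491.
Single-dose peak C₀ = D/Vd = 2496/148 ≈ 16.865 μg/mL.
Cmax,ss = C₀/(1 − f) ≈ 16.865/0.4257 ≈ 39.617 μg/mL.
Peak 39.6 μg/mL vs MTC 29 μg/mL: exceeds toxic threshold.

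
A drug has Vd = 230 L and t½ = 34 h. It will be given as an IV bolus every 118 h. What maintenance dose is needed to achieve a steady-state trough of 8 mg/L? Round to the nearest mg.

18557 mg

τ/t½ = 118/34 ≈ 3.4706, so f = (1/2)^(118/34) ≈ 0.090209.
Cmin,ss = (D/Vd)·f/(1−f), so D = Cmin,ss·Vd·(1−f)/f.
D = 8 × 230 × (1−f)/f ≈ 8 × 230 × 10.08537 ≈ 18557.08 mg.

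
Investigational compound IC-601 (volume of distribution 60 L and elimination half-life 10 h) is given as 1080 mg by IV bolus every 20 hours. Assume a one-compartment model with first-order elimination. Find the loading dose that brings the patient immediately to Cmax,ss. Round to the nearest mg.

f = (1/2)^(20/10) ≈ 0.250000; accumulation ratio R = 1/(1−f) ≈ 1.33333.
Loading dose to hit Cmax,ss on first dose: D_load = D_maint·R ≈ 1080 × 1.33333 ≈ 1440.00 mg.

1440 mg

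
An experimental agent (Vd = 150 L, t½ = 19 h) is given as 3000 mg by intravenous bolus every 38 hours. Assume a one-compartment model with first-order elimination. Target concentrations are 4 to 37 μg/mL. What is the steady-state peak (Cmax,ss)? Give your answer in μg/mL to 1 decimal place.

26.7 μg/mL

The dosing interval is 2 half-lives, so f = 2^(−2) = 0.25.
At steady state, R = 1/(1 − 0.25) = 4/3.
Single-dose peak C₀ = D/Vd = 3000/150 = 20 μg/mL.
Steady-state peak Cmax,ss = C₀·R = 20 × 4/3 ≈ 26.667 μg/mL.
Peak 26.7 μg/mL vs MTC 37 μg/mL: below toxic threshold.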